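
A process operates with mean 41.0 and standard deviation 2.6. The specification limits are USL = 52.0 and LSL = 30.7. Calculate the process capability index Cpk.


Cpu = (52.0 - 41.0) / (3 * 2.6) = 1.41
Cpl = (41.0 - 30.7) / (3 * 2.6) = 1.32
Cpk = min(1.41, 1.32) = 1.32

1.32


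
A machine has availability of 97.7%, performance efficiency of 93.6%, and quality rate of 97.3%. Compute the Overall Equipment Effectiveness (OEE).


Formula: OEE = Availability * Performance * Quality / 10000
A * P = 97.7% * 93.6% / 100 = 91.45%
OEE = 91.45% * 97.3% / 100 = 89.0%

89.0%


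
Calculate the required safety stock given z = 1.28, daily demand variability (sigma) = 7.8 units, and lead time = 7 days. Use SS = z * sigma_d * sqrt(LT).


Formula: SS = z * sigma_d * sqrt(LT)
sqrt(LT) = sqrt(7) = 2.6458
SS = 1.28 * 7.8 * 2.6458
SS = 26.4 units

26.4 units


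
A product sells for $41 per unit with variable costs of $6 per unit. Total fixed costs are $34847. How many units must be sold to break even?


Formula: BEQ = Fixed Costs / (Price - Variable Cost)
Contribution margin = $41 - $6 = $35/unit
BEQ = ceil($34847 / $35/unit) = ceil(995.63) = 996 units

996 units


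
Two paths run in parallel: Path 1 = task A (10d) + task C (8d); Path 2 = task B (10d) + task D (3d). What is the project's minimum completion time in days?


Path 1 = 10 + 8 = 18 days
Path 2 = 10 + 3 = 13 days
Duration = max(18, 13) = 18 days

18 days


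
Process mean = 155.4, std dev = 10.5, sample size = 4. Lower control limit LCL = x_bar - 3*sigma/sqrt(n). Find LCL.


LCL = 155.4 - 3 * 10.5 / sqrt(4)

139.65


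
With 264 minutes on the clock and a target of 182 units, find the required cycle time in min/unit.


Formula: CT = Available Time / Number of Units
CT = 264 min / 182 units
CT = 1.45 min/unit

1.45 min/unit


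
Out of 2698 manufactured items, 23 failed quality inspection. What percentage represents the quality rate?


Formula: Quality Rate = Good Pieces / Total Pieces * 100
Good pieces = 2698 - 23 = 2675
QR = 2675 / 2698 * 100 = 99.1%

99.1%


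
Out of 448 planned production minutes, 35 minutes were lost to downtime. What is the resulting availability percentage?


Formula: Availability = (Planned Time - Downtime) / Planned Time * 100
Uptime = 448 - 35 = 413 min
Availability = 413 / 448 * 100 = 92.2%

92.2%


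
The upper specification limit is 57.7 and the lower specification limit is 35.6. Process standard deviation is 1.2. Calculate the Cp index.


Cp = (57.7 - 35.6) / (6 * 1.2)

3.07


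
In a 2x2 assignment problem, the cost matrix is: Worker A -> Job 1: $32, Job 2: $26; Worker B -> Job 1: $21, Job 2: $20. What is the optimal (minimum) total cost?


Option 1: A->1 + B->2 = $32 + $20 = $52
Option 2: A->2 + B->1 = $26 + $21 = $47
Min cost = min($52, $47) = $47

$47


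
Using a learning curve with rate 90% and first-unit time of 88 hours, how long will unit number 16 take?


Formula: T_n = T_1 * (learning_rate)^(log2(n)) where learning_rate = rate/100
Doublings = log2(16) = 4
T_n = 88 * 0.9^4
T_n = 88 * 0.6561 = 57.7 hours

57.7 hours


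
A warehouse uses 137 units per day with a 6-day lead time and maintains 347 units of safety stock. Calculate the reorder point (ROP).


Formula: ROP = (Daily Demand * Lead Time) + Safety Stock
Demand during lead time = 137 * 6 = 822 units
ROP = 822 + 347 = 1169 units

1169 units


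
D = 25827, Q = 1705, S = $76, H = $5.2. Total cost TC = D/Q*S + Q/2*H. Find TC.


TC = 25827/1705 * 76 + 1705/2 * 5.2

$5584.23


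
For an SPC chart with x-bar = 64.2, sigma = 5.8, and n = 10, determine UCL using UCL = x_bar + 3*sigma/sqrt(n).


UCL = 64.2 + 3 * 5.8 / sqrt(10)

69.7


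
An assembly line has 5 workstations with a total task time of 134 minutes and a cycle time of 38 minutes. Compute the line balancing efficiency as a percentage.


Formula: Efficiency = Sum of Task Times / (N_stations * CT) * 100
Total station capacity = 5 stations * 38 min = 190 min
Efficiency = 134 / 190 * 100 = 70.5%

70.5%


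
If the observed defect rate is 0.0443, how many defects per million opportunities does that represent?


DPMO = defect_rate * 1000000 = 0.0443 * 1000000

44300


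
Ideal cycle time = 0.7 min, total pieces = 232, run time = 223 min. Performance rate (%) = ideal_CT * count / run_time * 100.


Formula: Performance = (Ideal CT * Total Count) / Run Time * 100
Ideal output time = 0.7 * 232 = 162.4 min
Performance = 162.4 / 223 * 100 = 72.8%

72.8%


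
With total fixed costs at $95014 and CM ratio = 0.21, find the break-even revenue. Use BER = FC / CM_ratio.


Formula: BER = Fixed Costs / Contribution Margin Ratio
BER = $95014 / 0.21
BER = $452447.62 (to the nearest cent)

$452447.62


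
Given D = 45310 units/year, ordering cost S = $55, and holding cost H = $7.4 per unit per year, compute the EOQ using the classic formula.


Formula: EOQ = sqrt(2 * D * S / H)
Numerator: 2 * 45310 * 55 = 4984100
2DS/H = 4984100 / 7.4 = 673527.0
EOQ = sqrt(673527.0) = 820.7 units

820.7 units


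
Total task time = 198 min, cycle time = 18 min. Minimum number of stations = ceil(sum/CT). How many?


Formula: N_min = ceil(Sum of Task Times / Cycle Time)
N_min = ceil(198 min / 18 min) = ceil(11.0)
N_min = 11 stations

11


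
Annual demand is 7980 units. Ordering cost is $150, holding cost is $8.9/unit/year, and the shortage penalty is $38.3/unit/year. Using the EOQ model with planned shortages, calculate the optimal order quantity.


Formula: EOQ* = sqrt(2DS/H) * sqrt((H+P)/P)
Base EOQ = sqrt(2*7980*150/8.9) = 518.64 units
Correction = sqrt((8.9+38.3)/38.3) = 1.11012
EOQ* = 518.64 * 1.11012 = 575.8 units

575.8 units


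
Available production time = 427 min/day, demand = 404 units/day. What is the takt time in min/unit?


Formula: Takt Time = Available Production Time / Customer Demand
Takt = 427 min/day / 404 units/day
Takt = 1.06 min/unit

1.06 min/unit


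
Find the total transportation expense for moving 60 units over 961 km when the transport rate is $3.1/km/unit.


TC = dist * cost * units = 961 * 3.1 * 60 = $178746.00

$178746.00


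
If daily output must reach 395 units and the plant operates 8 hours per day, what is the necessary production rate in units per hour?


Formula: Production Rate = Daily Demand / Available Hours
Rate = 395 units/day / 8 hours/day
Rate = 49.4 units/hour

49.4 units/hour


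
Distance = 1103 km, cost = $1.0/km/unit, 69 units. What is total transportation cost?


TC = dist * cost * units = 1103 * 1.0 * 69 = $76107.00

$76107.00


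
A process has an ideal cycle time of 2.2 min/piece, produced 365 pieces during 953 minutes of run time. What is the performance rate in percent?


Formula: Performance = (Ideal CT * Total Count) / Run Time * 100
Ideal output time = 2.2 * 365 = 803.0 min
Performance = 803.0 / 953 * 100 = 84.3%

84.3%


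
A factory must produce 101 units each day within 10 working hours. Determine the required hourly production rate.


Formula: Production Rate = Daily Demand / Available Hours
Rate = 101 units/day / 10 hours/day
Rate = 10.1 units/hour

10.1 units/hour


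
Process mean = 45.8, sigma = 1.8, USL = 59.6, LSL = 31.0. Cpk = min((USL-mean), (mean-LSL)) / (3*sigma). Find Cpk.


Cpu = (59.6 - 45.8) / (3 * 1.8) = 2.56
Cpl = (45.8 - 31.0) / (3 * 1.8) = 2.74
Cpk = min(2.56, 2.74) = 2.56

2.56


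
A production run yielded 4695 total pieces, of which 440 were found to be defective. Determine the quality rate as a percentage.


Formula: Quality Rate = Good Pieces / Total Pieces * 100
Good pieces = 4695 - 440 = 4255
QR = 4255 / 4695 * 100 = 90.6%

90.6%


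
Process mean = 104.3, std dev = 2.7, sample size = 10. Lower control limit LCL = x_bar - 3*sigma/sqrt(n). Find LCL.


LCL = 104.3 - 3 * 2.7 / sqrt(10)

101.74


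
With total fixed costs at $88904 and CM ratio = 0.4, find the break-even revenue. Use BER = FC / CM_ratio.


Formula: BER = Fixed Costs / Contribution Margin Ratio
BER = $88904 / 0.4
BER = $222260.00 (to the nearest cent)

$222260.00


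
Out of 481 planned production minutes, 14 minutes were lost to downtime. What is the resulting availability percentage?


Formula: Availability = (Planned Time - Downtime) / Planned Time * 100
Uptime = 481 - 14 = 467 min
Availability = 467 / 481 * 100 = 97.1%

97.1%


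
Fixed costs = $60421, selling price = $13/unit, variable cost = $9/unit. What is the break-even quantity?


Formula: BEQ = Fixed Costs / (Price - Variable Cost)
Contribution margin = $13 - $9 = $4/unit
BEQ = ceil($60421 / $4/unit) = ceil(15105.25) = 15106 units

15106 units


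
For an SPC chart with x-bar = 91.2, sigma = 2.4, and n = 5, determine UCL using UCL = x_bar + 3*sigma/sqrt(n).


UCL = 91.2 + 3 * 2.4 / sqrt(5)

94.42


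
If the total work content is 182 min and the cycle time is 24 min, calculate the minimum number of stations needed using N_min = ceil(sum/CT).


Formula: N_min = ceil(Sum of Task Times / Cycle Time)
N_min = ceil(182 min / 24 min) = ceil(7.5833)
N_min = 8 stations

8


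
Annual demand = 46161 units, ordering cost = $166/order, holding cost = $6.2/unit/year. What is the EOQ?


Formula: EOQ = sqrt(2 * D * S / H)
Numerator: 2 * 46161 * 166 = 15325452
2DS/H = 15325452 / 6.2 = 2471847.1
EOQ = sqrt(2471847.1) = 1572.2 units

1572.2 units


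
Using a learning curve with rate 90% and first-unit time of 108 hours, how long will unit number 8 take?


Formula: T_n = T_1 * (learning_rate)^(log2(n)) where learning_rate = rate/100
Doublings = log2(8) = 3
T_n = 108 * 0.9^3
T_n = 108 * 0.729 = 78.7 hours

78.7 hours


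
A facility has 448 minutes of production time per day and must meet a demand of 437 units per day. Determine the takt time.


Formula: Takt Time = Available Production Time / Customer Demand
Takt = 448 min/day / 437 units/day
Takt = 1.03 min/unit

1.03 min/unit


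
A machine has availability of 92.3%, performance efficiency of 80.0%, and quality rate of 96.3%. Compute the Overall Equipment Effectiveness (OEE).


Formula: OEE = Availability * Performance * Quality / 10000
A * P = 92.3% * 80.0% / 100 = 73.84%
OEE = 73.84% * 96.3% / 100 = 71.1%

71.1%


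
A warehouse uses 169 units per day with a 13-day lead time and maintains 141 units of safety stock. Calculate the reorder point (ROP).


Formula: ROP = (Daily Demand * Lead Time) + Safety Stock
Demand during lead time = 169 * 13 = 2197 units
ROP = 2197 + 141 = 2338 units

2338 units


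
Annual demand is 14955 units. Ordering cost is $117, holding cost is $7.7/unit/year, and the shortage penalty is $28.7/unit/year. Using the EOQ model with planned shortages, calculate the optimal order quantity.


Formula: EOQ* = sqrt(2DS/H) * sqrt((H+P)/P)
Base EOQ = sqrt(2*14955*117/7.7) = 674.15 units
Correction = sqrt((7.7+28.7)/28.7) = 1.12619
EOQ* = 674.15 * 1.12619 = 759.2 units

759.2 units


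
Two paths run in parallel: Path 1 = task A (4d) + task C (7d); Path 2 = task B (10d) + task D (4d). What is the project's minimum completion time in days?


Path 1 = 4 + 7 = 11 days
Path 2 = 10 + 4 = 14 days
Duration = max(11, 14) = 14 days

14 days


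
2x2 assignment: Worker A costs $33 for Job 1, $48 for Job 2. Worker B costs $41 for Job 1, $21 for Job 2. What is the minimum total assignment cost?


Option 1: A->1 + B->2 = $33 + $21 = $54
Option 2: A->2 + B->1 = $48 + $41 = $89
Min cost = min($54, $89) = $54

$54


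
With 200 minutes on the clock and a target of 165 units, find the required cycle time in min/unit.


Formula: CT = Available Time / Number of Units
CT = 200 min / 165 units
CT = 1.21 min/unit

1.21 min/unit


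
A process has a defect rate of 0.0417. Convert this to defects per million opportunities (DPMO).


DPMO = defect_rate * 1000000 = 0.0417 * 1000000

41700


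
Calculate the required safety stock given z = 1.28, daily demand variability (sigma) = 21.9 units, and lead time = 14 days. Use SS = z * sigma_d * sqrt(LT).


Formula: SS = z * sigma_d * sqrt(LT)
sqrt(LT) = sqrt(14) = 3.7417
SS = 1.28 * 21.9 * 3.7417
SS = 104.9 units

104.9 units


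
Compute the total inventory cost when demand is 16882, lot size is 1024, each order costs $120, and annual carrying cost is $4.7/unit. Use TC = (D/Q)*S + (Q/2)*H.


TC = 16882/1024 * 120 + 1024/2 * 4.7

$4384.76


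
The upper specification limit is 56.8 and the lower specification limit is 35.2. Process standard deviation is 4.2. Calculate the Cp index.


Cp = (56.8 - 35.2) / (6 * 4.2)

0.86


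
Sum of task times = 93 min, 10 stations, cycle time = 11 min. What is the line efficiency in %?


Formula: Efficiency = Sum of Task Times / (N_stations * CT) * 100
Total station capacity = 10 stations * 11 min = 110 min
Efficiency = 93 / 110 * 100 = 84.5%

84.5%


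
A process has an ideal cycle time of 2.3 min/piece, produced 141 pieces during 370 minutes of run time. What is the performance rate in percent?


Formula: Performance = (Ideal CT * Total Count) / Run Time * 100
Ideal output time = 2.3 * 141 = 324.3 min
Performance = 324.3 / 370 * 100 = 87.6%

87.6%


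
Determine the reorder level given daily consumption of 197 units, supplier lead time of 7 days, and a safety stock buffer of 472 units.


Formula: ROP = (Daily Demand * Lead Time) + Safety Stock
Demand during lead time = 197 * 7 = 1379 units
ROP = 1379 + 472 = 1851 units

1851 units


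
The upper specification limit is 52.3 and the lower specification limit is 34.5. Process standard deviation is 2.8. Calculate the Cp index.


Cp = (52.3 - 34.5) / (6 * 2.8)

1.06


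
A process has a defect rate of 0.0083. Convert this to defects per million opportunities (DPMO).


DPMO = defect_rate * 1000000 = 0.0083 * 1000000

8300


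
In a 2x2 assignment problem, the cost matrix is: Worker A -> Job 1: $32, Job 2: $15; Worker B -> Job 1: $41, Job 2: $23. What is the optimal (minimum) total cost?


Option 1: A->1 + B->2 = $32 + $23 = $55
Option 2: A->2 + B->1 = $15 + $41 = $56
Min cost = min($55, $56) = $55

$55


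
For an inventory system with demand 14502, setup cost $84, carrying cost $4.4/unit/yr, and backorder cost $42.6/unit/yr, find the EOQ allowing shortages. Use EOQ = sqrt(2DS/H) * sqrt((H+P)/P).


Formula: EOQ* = sqrt(2DS/H) * sqrt((H+P)/P)
Base EOQ = sqrt(2*14502*84/4.4) = 744.12 units
Correction = sqrt((4.4+42.6)/42.6) = 1.05037
EOQ* = 744.12 * 1.05037 = 781.6 units

781.6 units


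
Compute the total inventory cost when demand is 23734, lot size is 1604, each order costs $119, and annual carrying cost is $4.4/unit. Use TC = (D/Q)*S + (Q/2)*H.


TC = 23734/1604 * 119 + 1604/2 * 4.4

$5289.61


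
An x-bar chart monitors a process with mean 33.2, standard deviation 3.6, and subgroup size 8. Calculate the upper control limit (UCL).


UCL = 33.2 + 3 * 3.6 / sqrt(8)

37.02


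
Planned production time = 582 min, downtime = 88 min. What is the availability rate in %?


Formula: Availability = (Planned Time - Downtime) / Planned Time * 100
Uptime = 582 - 88 = 494 min
Availability = 494 / 582 * 100 = 84.9%

84.9%


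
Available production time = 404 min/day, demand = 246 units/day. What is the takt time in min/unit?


Formula: Takt Time = Available Production Time / Customer Demand
Takt = 404 min/day / 246 units/day
Takt = 1.64 min/unit

1.64 min/unit


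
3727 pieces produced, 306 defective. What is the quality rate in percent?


Formula: Quality Rate = Good Pieces / Total Pieces * 100
Good pieces = 3727 - 306 = 3421
QR = 3421 / 3727 * 100 = 91.8%

91.8%


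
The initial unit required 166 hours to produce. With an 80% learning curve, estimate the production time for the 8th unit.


Formula: T_n = T_1 * (learning_rate)^(log2(n)) where learning_rate = rate/100
Doublings = log2(8) = 3
T_n = 166 * 0.8^3
T_n = 166 * 0.512 = 85.0 hours

85.0 hours


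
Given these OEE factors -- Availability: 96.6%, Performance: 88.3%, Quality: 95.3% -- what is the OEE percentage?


Formula: OEE = Availability * Performance * Quality / 10000
A * P = 96.6% * 88.3% / 100 = 85.3%
OEE = 85.3% * 95.3% / 100 = 81.3%

81.3%


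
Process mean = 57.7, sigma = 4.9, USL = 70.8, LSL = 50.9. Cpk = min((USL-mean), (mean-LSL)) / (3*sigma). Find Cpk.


Cpu = (70.8 - 57.7) / (3 * 4.9) = 0.89
Cpl = (57.7 - 50.9) / (3 * 4.9) = 0.46
Cpk = min(0.89, 0.46) = 0.46

0.46


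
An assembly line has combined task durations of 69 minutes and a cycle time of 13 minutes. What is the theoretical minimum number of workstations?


Formula: N_min = ceil(Sum of Task Times / Cycle Time)
N_min = ceil(69 min / 13 min) = ceil(5.3077)
N_min = 6 stations

6


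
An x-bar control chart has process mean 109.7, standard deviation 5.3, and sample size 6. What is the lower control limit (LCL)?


LCL = 109.7 - 3 * 5.3 / sqrt(6)

103.21


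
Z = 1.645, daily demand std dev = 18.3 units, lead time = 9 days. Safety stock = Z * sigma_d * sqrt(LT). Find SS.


Formula: SS = z * sigma_d * sqrt(LT)
sqrt(LT) = sqrt(9) = 3.0
SS = 1.645 * 18.3 * 3.0
SS = 90.3 units

90.3 units


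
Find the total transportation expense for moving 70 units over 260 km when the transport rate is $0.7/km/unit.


TC = dist * cost * units = 260 * 0.7 * 70 = $12740.00

$12740.00


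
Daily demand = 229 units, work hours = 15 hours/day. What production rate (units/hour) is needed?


Formula: Production Rate = Daily Demand / Available Hours
Rate = 229 units/day / 15 hours/day
Rate = 15.3 units/hour

15.3 units/hour


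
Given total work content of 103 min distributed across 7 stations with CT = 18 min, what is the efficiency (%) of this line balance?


Formula: Efficiency = Sum of Task Times / (N_stations * CT) * 100
Total station capacity = 7 stations * 18 min = 126 min
Efficiency = 103 / 126 * 100 = 81.7%

81.7%


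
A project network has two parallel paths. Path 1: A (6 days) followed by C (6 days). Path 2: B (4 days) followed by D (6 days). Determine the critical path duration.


Path 1 = 6 + 6 = 12 days
Path 2 = 4 + 6 = 10 days
Duration = max(12, 10) = 12 days

12 days


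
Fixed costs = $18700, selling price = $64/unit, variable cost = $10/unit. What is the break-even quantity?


Formula: BEQ = Fixed Costs / (Price - Variable Cost)
Contribution margin = $64 - $10 = $54/unit
BEQ = ceil($18700 / $54/unit) = ceil(346.3) = 347 units

347 units


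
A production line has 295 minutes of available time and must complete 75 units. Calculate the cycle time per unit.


Formula: CT = Available Time / Number of Units
CT = 295 min / 75 units
CT = 3.93 min/unit

3.93 min/unit


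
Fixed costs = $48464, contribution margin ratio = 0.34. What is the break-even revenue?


Formula: BER = Fixed Costs / Contribution Margin Ratio
BER = $48464 / 0.34
BER = $142541.18 (to the nearest cent)

$142541.18


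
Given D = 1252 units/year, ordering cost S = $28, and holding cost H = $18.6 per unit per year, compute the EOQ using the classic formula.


Formula: EOQ = sqrt(2 * D * S / H)
Numerator: 2 * 1252 * 28 = 70112
2DS/H = 70112 / 18.6 = 3769.5
EOQ = sqrt(3769.5) = 61.4 units

61.4 units


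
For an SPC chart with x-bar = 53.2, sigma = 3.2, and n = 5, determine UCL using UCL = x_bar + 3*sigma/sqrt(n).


UCL = 53.2 + 3 * 3.2 / sqrt(5)

57.49


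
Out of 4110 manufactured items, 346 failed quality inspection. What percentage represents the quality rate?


Formula: Quality Rate = Good Pieces / Total Pieces * 100
Good pieces = 4110 - 346 = 3764
QR = 3764 / 4110 * 100 = 91.6%

91.6%


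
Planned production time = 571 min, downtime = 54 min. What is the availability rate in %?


Formula: Availability = (Planned Time - Downtime) / Planned Time * 100
Uptime = 571 - 54 = 517 min
Availability = 517 / 571 * 100 = 90.5%

90.5%


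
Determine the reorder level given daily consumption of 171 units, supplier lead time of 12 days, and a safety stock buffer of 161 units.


Formula: ROP = (Daily Demand * Lead Time) + Safety Stock
Demand during lead time = 171 * 12 = 2052 units
ROP = 2052 + 161 = 2213 units

2213 units


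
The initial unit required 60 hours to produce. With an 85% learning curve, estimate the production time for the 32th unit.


Formula: T_n = T_1 * (learning_rate)^(log2(n)) where learning_rate = rate/100
Doublings = log2(32) = 5
T_n = 60 * 0.85^5
T_n = 60 * 0.4437 = 26.6 hours

26.6 hours


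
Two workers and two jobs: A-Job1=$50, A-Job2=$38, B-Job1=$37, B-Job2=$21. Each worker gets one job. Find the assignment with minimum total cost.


Option 1: A->1 + B->2 = $50 + $21 = $71
Option 2: A->2 + B->1 = $38 + $37 = $75
Min cost = min($71, $75) = $71

$71


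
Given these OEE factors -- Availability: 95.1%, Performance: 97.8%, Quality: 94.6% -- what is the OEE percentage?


Formula: OEE = Availability * Performance * Quality / 10000
A * P = 95.1% * 97.8% / 100 = 93.01%
OEE = 93.01% * 94.6% / 100 = 88.0%

88.0%


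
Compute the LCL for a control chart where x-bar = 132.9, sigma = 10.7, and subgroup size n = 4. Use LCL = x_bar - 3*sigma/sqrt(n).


LCL = 132.9 - 3 * 10.7 / sqrt(4)

116.85


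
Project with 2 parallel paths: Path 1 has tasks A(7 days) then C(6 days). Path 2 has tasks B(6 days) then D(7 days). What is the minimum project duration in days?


Path 1 = 7 + 6 = 13 days
Path 2 = 6 + 7 = 13 days
Duration = max(13, 13) = 13 days

13 days


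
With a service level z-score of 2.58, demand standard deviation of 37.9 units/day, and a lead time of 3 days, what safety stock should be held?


Formula: SS = z * sigma_d * sqrt(LT)
sqrt(LT) = sqrt(3) = 1.7321
SS = 2.58 * 37.9 * 1.7321
SS = 169.4 units

169.4 units


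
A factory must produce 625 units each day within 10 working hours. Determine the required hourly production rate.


Formula: Production Rate = Daily Demand / Available Hours
Rate = 625 units/day / 10 hours/day
Rate = 62.5 units/hour

62.5 units/hour


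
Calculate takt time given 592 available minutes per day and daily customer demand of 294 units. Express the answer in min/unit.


Formula: Takt Time = Available Production Time / Customer Demand
Takt = 592 min/day / 294 units/day
Takt = 2.01 min/unit

2.01 min/unit


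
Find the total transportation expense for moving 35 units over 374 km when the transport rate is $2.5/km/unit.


TC = dist * cost * units = 374 * 2.5 * 35 = $32725.00

$32725.00


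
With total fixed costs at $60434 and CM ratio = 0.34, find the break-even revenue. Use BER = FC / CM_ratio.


Formula: BER = Fixed Costs / Contribution Margin Ratio
BER = $60434 / 0.34
BER = $177747.06 (to the nearest cent)

$177747.06


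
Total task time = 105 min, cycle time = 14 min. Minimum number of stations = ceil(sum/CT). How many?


Formula: N_min = ceil(Sum of Task Times / Cycle Time)
N_min = ceil(105 min / 14 min) = ceil(7.5)
N_min = 8 stations

8


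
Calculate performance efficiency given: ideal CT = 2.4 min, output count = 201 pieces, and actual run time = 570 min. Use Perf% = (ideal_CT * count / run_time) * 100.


Formula: Performance = (Ideal CT * Total Count) / Run Time * 100
Ideal output time = 2.4 * 201 = 482.4 min
Performance = 482.4 / 570 * 100 = 84.6%

84.6%


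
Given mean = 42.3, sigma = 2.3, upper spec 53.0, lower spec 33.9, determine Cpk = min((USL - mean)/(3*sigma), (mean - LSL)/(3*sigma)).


Cpu = (53.0 - 42.3) / (3 * 2.3) = 1.55
Cpl = (42.3 - 33.9) / (3 * 2.3) = 1.22
Cpk = min(1.55, 1.22) = 1.22

1.22


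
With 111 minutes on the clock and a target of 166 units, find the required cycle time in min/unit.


Formula: CT = Available Time / Number of Units
CT = 111 min / 166 units
CT = 0.67 min/unit

0.67 min/unit


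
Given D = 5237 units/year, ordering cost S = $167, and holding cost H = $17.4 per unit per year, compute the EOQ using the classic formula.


Formula: EOQ = sqrt(2 * D * S / H)
Numerator: 2 * 5237 * 167 = 1749158
2DS/H = 1749158 / 17.4 = 100526.3
EOQ = sqrt(100526.3) = 317.1 units

317.1 units


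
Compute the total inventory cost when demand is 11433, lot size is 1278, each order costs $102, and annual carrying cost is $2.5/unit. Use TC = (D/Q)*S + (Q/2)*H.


TC = 11433/1278 * 102 + 1278/2 * 2.5

$2509.99


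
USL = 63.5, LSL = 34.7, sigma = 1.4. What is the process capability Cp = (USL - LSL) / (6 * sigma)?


Cp = (63.5 - 34.7) / (6 * 1.4)

3.43


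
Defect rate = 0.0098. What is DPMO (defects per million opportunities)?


DPMO = defect_rate * 1000000 = 0.0098 * 1000000

9800


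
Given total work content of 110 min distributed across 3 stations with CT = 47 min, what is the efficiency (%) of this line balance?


Formula: Efficiency = Sum of Task Times / (N_stations * CT) * 100
Total station capacity = 3 stations * 47 min = 141 min
Efficiency = 110 / 141 * 100 = 78.0%

78.0%


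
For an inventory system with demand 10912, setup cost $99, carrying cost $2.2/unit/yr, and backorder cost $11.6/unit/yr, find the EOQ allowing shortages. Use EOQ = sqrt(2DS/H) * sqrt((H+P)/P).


Formula: EOQ* = sqrt(2DS/H) * sqrt((H+P)/P)
Base EOQ = sqrt(2*10912*99/2.2) = 991.0 units
Correction = sqrt((2.2+11.6)/11.6) = 1.09071
EOQ* = 991.0 * 1.09071 = 1080.9 units

1080.9 units


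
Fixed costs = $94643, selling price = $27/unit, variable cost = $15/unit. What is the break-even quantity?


Formula: BEQ = Fixed Costs / (Price - Variable Cost)
Contribution margin = $27 - $15 = $12/unit
BEQ = ceil($94643 / $12/unit) = ceil(7886.92) = 7887 units

7887 units


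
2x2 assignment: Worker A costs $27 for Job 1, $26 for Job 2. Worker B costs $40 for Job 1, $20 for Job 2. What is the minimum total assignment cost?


Option 1: A->1 + B->2 = $27 + $20 = $47
Option 2: A->2 + B->1 = $26 + $40 = $66
Min cost = min($47, $66) = $47

$47


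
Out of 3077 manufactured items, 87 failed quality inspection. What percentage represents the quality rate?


Formula: Quality Rate = Good Pieces / Total Pieces * 100
Good pieces = 3077 - 87 = 2990
QR = 2990 / 3077 * 100 = 97.2%

97.2%


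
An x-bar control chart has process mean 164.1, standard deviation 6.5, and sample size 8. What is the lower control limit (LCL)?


LCL = 164.1 - 3 * 6.5 / sqrt(8)

157.21


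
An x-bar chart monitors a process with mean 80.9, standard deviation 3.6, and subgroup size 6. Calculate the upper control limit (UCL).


UCL = 80.9 + 3 * 3.6 / sqrt(6)

85.31


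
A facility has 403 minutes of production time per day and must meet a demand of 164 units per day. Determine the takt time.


Formula: Takt Time = Available Production Time / Customer Demand
Takt = 403 min/day / 164 units/day
Takt = 2.46 min/unit

2.46 min/unit


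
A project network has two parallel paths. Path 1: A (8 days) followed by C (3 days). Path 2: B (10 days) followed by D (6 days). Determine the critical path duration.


Path 1 = 8 + 3 = 11 days
Path 2 = 10 + 6 = 16 days
Duration = max(11, 16) = 16 days

16 days


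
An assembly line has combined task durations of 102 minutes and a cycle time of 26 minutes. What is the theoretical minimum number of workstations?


Formula: N_min = ceil(Sum of Task Times / Cycle Time)
N_min = ceil(102 min / 26 min) = ceil(3.9231)
N_min = 4 stations

4


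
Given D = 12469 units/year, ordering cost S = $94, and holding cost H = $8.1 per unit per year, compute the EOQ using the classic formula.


Formula: EOQ = sqrt(2 * D * S / H)
Numerator: 2 * 12469 * 94 = 2344172
2DS/H = 2344172 / 8.1 = 289404.0
EOQ = sqrt(289404.0) = 538.0 units

538.0 units


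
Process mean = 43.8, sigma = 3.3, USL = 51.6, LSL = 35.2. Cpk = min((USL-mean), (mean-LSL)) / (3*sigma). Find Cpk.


Cpu = (51.6 - 43.8) / (3 * 3.3) = 0.79
Cpl = (43.8 - 35.2) / (3 * 3.3) = 0.87
Cpk = min(0.79, 0.87) = 0.79

0.79


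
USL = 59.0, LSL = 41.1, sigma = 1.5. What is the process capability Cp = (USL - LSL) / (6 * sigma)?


Cp = (59.0 - 41.1) / (6 * 1.5)

1.99


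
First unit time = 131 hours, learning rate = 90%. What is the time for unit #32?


Formula: T_n = T_1 * (learning_rate)^(log2(n)) where learning_rate = rate/100
Doublings = log2(32) = 5
T_n = 131 * 0.9^5
T_n = 131 * 0.5905 = 77.4 hours

77.4 hours


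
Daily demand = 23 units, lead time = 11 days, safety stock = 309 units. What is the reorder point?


Formula: ROP = (Daily Demand * Lead Time) + Safety Stock
Demand during lead time = 23 * 11 = 253 units
ROP = 253 + 309 = 562 units

562 units


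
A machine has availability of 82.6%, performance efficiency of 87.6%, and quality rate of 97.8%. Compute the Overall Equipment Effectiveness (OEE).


Formula: OEE = Availability * Performance * Quality / 10000
A * P = 82.6% * 87.6% / 100 = 72.36%
OEE = 72.36% * 97.8% / 100 = 70.8%

70.8%


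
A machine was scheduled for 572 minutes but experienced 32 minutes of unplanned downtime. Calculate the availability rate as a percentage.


Formula: Availability = (Planned Time - Downtime) / Planned Time * 100
Uptime = 572 - 32 = 540 min
Availability = 540 / 572 * 100 = 94.4%

94.4%


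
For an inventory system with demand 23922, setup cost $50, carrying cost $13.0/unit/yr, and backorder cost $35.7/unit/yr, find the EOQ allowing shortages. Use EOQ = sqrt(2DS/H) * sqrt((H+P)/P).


Formula: EOQ* = sqrt(2DS/H) * sqrt((H+P)/P)
Base EOQ = sqrt(2*23922*50/13.0) = 428.97 units
Correction = sqrt((13.0+35.7)/35.7) = 1.16797
EOQ* = 428.97 * 1.16797 = 501.0 units

501.0 units


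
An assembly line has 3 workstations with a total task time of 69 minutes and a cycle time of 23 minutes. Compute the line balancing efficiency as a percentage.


Formula: Efficiency = Sum of Task Times / (N_stations * CT) * 100
Total station capacity = 3 stations * 23 min = 69 min
Efficiency = 69 / 69 * 100 = 100.0%

100.0%


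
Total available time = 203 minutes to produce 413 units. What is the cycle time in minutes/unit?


Formula: CT = Available Time / Number of Units
CT = 203 min / 413 units
CT = 0.49 min/unit

0.49 min/unit


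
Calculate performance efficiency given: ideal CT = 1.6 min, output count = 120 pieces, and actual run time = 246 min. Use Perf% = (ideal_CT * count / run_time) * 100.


Formula: Performance = (Ideal CT * Total Count) / Run Time * 100
Ideal output time = 1.6 * 120 = 192.0 min
Performance = 192.0 / 246 * 100 = 78.0%

78.0%


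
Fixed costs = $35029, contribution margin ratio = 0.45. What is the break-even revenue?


Formula: BER = Fixed Costs / Contribution Margin Ratio
BER = $35029 / 0.45
BER = $77842.22 (to the nearest cent)

$77842.22


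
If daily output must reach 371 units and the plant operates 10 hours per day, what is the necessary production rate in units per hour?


Formula: Production Rate = Daily Demand / Available Hours
Rate = 371 units/day / 10 hours/day
Rate = 37.1 units/hour

37.1 units/hour


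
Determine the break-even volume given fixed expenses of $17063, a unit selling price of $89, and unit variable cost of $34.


Formula: BEQ = Fixed Costs / (Price - Variable Cost)
Contribution margin = $89 - $34 = $55/unit
BEQ = ceil($17063 / $55/unit) = ceil(310.24) = 311 units

311 units


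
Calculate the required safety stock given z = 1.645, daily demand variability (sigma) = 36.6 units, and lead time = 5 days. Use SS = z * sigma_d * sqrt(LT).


Formula: SS = z * sigma_d * sqrt(LT)
sqrt(LT) = sqrt(5) = 2.2361
SS = 1.645 * 36.6 * 2.2361
SS = 134.6 units

134.6 units


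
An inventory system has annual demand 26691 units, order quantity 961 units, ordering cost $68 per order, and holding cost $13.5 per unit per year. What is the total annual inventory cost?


TC = 26691/961 * 68 + 961/2 * 13.5

$8375.40


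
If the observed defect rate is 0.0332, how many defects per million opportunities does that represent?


DPMO = defect_rate * 1000000 = 0.0332 * 1000000

33200


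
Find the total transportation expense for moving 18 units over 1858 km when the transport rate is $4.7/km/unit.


TC = dist * cost * units = 1858 * 4.7 * 18 = $157186.80

$157186.80


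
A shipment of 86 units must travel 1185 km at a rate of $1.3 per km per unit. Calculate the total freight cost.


TC = dist * cost * units = 1185 * 1.3 * 86 = $132483.00

$132483.00


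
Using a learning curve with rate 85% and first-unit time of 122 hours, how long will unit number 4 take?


Formula: T_n = T_1 * (learning_rate)^(log2(n)) where learning_rate = rate/100
Doublings = log2(4) = 2
T_n = 122 * 0.85^2
T_n = 122 * 0.7225 = 88.1 hours

88.1 hours


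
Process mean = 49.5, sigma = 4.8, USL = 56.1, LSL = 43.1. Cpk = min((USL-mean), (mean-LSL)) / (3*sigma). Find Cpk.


Cpu = (56.1 - 49.5) / (3 * 4.8) = 0.46
Cpl = (49.5 - 43.1) / (3 * 4.8) = 0.44
Cpk = min(0.46, 0.44) = 0.44

0.44


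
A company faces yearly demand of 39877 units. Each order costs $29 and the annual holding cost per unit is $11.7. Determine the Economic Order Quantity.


Formula: EOQ = sqrt(2 * D * S / H)
Numerator: 2 * 39877 * 29 = 2312866
2DS/H = 2312866 / 11.7 = 197680.9
EOQ = sqrt(197680.9) = 444.6 units

444.6 units


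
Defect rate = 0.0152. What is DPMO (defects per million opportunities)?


DPMO = defect_rate * 1000000 = 0.0152 * 1000000

15200


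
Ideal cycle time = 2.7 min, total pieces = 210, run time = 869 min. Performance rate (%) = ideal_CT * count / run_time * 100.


Formula: Performance = (Ideal CT * Total Count) / Run Time * 100
Ideal output time = 2.7 * 210 = 567.0 min
Performance = 567.0 / 869 * 100 = 65.2%

65.2%


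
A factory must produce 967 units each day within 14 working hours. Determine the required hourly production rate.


Formula: Production Rate = Daily Demand / Available Hours
Rate = 967 units/day / 14 hours/day
Rate = 69.1 units/hour

69.1 units/hour


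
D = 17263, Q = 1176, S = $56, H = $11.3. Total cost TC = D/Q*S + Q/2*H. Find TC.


TC = 17263/1176 * 56 + 1176/2 * 11.3

$7466.45


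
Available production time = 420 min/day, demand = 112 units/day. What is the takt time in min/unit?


Formula: Takt Time = Available Production Time / Customer Demand
Takt = 420 min/day / 112 units/day
Takt = 3.75 min/unit

3.75 min/unit


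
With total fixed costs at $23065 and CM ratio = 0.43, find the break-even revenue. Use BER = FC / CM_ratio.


Formula: BER = Fixed Costs / Contribution Margin Ratio
BER = $23065 / 0.43
BER = $53639.53 (to the nearest cent)

$53639.53


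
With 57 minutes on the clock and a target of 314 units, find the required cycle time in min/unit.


Formula: CT = Available Time / Number of Units
CT = 57 min / 314 units
CT = 0.18 min/unit

0.18 min/unit


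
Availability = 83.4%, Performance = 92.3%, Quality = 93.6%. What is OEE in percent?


Formula: OEE = Availability * Performance * Quality / 10000
A * P = 83.4% * 92.3% / 100 = 76.98%
OEE = 76.98% * 93.6% / 100 = 72.1%

72.1%


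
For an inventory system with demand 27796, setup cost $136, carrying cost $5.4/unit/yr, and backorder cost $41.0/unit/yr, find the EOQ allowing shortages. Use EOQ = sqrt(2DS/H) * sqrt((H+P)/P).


Formula: EOQ* = sqrt(2DS/H) * sqrt((H+P)/P)
Base EOQ = sqrt(2*27796*136/5.4) = 1183.26 units
Correction = sqrt((5.4+41.0)/41.0) = 1.06382
EOQ* = 1183.26 * 1.06382 = 1258.8 units

1258.8 units


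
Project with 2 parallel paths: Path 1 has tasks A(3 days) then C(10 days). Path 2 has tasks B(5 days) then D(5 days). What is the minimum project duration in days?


Path 1 = 3 + 10 = 13 days
Path 2 = 5 + 5 = 10 days
Duration = max(13, 10) = 13 days

13 days


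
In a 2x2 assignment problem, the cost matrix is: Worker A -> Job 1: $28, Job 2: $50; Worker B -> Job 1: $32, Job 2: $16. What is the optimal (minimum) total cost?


Option 1: A->1 + B->2 = $28 + $16 = $44
Option 2: A->2 + B->1 = $50 + $32 = $82
Min cost = min($44, $82) = $44

$44


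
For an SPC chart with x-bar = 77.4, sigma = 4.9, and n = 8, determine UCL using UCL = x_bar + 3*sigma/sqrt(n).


UCL = 77.4 + 3 * 4.9 / sqrt(8)

82.6


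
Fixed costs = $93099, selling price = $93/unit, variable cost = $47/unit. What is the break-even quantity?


Formula: BEQ = Fixed Costs / (Price - Variable Cost)
Contribution margin = $93 - $47 = $46/unit
BEQ = ceil($93099 / $46/unit) = ceil(2023.89) = 2024 units

2024 units


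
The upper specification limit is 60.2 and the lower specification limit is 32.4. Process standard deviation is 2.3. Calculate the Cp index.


Cp = (60.2 - 32.4) / (6 * 2.3)

2.01


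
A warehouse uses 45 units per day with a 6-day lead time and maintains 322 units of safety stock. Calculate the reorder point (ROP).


Formula: ROP = (Daily Demand * Lead Time) + Safety Stock
Demand during lead time = 45 * 6 = 270 units
ROP = 270 + 322 = 592 units

592 units


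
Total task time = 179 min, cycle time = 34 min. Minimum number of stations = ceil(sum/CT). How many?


Formula: N_min = ceil(Sum of Task Times / Cycle Time)
N_min = ceil(179 min / 34 min) = ceil(5.2647)
N_min = 6 stations

6


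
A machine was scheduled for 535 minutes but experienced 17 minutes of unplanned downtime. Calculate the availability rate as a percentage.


Formula: Availability = (Planned Time - Downtime) / Planned Time * 100
Uptime = 535 - 17 = 518 min
Availability = 518 / 535 * 100 = 96.8%

96.8%


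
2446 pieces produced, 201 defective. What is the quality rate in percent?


Formula: Quality Rate = Good Pieces / Total Pieces * 100
Good pieces = 2446 - 201 = 2245
QR = 2245 / 2446 * 100 = 91.8%

91.8%


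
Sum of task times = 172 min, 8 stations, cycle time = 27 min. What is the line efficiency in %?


Formula: Efficiency = Sum of Task Times / (N_stations * CT) * 100
Total station capacity = 8 stations * 27 min = 216 min
Efficiency = 172 / 216 * 100 = 79.6%

79.6%


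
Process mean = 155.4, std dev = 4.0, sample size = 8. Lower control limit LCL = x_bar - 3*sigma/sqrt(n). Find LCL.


LCL = 155.4 - 3 * 4.0 / sqrt(8)

151.16


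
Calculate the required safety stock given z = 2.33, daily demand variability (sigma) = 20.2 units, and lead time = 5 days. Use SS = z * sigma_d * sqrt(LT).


Formula: SS = z * sigma_d * sqrt(LT)
sqrt(LT) = sqrt(5) = 2.2361
SS = 2.33 * 20.2 * 2.2361
SS = 105.2 units

105.2 units


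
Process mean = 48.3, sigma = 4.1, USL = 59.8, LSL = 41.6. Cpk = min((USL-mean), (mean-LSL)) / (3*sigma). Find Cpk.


Cpu = (59.8 - 48.3) / (3 * 4.1) = 0.93
Cpl = (48.3 - 41.6) / (3 * 4.1) = 0.54
Cpk = min(0.93, 0.54) = 0.54

0.54


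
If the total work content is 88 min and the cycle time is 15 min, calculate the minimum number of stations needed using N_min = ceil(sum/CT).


Formula: N_min = ceil(Sum of Task Times / Cycle Time)
N_min = ceil(88 min / 15 min) = ceil(5.8667)
N_min = 6 stations

6


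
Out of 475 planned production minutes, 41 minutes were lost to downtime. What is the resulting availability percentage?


Formula: Availability = (Planned Time - Downtime) / Planned Time * 100
Uptime = 475 - 41 = 434 min
Availability = 434 / 475 * 100 = 91.4%

91.4%


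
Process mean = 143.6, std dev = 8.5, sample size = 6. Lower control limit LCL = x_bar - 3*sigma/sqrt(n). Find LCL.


LCL = 143.6 - 3 * 8.5 / sqrt(6)

133.19


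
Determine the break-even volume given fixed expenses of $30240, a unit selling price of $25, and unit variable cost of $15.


Formula: BEQ = Fixed Costs / (Price - Variable Cost)
Contribution margin = $25 - $15 = $10/unit
BEQ = ceil($30240 / $10/unit) = ceil(3024.0) = 3024 units

3024 units


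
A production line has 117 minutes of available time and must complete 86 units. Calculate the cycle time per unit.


Formula: CT = Available Time / Number of Units
CT = 117 min / 86 units
CT = 1.36 min/unit

1.36 min/unit


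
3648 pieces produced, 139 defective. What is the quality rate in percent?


Formula: Quality Rate = Good Pieces / Total Pieces * 100
Good pieces = 3648 - 139 = 3509
QR = 3509 / 3648 * 100 = 96.2%

96.2%
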